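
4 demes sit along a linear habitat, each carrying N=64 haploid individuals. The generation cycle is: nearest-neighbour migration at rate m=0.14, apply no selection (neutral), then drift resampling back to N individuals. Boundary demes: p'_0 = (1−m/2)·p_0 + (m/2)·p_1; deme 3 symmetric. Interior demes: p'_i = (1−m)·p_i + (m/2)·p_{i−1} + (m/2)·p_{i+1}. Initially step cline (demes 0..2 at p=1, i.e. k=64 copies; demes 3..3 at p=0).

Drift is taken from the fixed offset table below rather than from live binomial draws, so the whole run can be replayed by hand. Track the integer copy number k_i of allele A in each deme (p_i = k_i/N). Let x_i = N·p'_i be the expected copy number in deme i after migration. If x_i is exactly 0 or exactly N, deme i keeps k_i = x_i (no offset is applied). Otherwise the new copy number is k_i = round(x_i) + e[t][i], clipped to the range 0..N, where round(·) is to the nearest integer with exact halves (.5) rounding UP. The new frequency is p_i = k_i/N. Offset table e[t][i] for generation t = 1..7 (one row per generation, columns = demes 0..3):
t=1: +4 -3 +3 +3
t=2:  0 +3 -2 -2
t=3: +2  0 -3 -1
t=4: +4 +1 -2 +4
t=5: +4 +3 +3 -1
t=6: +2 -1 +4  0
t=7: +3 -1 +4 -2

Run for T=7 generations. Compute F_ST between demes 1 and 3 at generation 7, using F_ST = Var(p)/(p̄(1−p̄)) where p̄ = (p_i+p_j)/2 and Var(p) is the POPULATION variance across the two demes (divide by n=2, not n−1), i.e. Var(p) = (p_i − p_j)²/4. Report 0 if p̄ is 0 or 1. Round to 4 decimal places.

0.3995

t=0: k=[64 64 64 0]
t=1: x=[64.0000 64.0000 59.5200 4.4800] k=[64 64 63 7]
t=2: x=[64.0000 63.9300 59.1500 10.9200] k=[64 64 57 9]
t=3: x=[64.0000 63.5100 54.1300 12.3600] k=[64 64 51 11]
t=4: x=[64.0000 63.0900 49.1100 13.8000] k=[64 64 47 18]
t=5: x=[64.0000 62.8100 46.1600 20.0300] k=[64 64 49 19]
t=6: x=[64.0000 62.9500 47.9500 21.1000] k=[64 62 52 21]
t=7: x=[63.8600 61.4400 50.5300 23.1700] k=[64 60 55 21]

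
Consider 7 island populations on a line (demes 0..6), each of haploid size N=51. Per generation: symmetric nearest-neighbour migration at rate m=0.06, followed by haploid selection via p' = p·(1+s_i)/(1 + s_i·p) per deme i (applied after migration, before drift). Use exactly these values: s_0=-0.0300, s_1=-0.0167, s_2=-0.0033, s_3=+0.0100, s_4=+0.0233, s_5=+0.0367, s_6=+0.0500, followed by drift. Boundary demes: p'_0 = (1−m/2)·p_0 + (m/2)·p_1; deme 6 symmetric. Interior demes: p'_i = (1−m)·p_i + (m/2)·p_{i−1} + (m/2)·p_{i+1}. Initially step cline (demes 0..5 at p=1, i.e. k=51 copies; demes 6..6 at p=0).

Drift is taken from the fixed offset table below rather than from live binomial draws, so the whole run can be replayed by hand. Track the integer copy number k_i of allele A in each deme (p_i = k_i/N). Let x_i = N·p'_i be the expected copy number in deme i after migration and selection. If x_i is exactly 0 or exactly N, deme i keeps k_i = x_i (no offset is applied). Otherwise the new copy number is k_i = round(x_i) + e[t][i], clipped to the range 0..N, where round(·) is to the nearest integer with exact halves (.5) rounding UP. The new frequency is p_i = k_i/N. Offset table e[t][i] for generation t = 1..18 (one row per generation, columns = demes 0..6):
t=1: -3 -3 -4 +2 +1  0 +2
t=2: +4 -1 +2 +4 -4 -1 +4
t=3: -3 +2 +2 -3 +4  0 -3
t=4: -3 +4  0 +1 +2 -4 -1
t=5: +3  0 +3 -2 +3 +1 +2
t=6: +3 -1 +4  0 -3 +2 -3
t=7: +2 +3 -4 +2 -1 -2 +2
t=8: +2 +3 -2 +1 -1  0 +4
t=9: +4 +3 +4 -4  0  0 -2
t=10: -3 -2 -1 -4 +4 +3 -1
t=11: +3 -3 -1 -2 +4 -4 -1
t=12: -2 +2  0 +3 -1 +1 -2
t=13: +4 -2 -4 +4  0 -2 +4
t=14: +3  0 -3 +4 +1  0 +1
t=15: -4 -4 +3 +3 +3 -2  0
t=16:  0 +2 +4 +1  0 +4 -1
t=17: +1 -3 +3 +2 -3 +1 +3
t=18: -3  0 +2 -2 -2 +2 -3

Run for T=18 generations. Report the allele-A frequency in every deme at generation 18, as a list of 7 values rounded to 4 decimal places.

t=0: k=[51 51 51 51 51 51 0]
t=1: x=[51.0000 51.0000 51.0000 51.0000 51.0000 49.5226 1.6041] k=[51 51 51 51 51 50 4]
t=2: x=[51.0000 51.0000 51.0000 51.0000 50.9707 48.7295 5.6194] k=[51 51 51 51 47 48 10]
t=3: x=[51.0000 51.0000 51.0000 50.8812 47.2312 46.9659 11.5706] k=[51 51 51 48 51 47 9]
t=4: x=[51.0000 51.0000 50.9097 48.2064 50.7948 46.1408 10.5422] k=[51 51 51 49 51 42 10]
t=5: x=[51.0000 51.0000 50.9398 49.1379 50.6775 41.5897 11.3857] k=[51 51 51 47 51 43 13]
t=6: x=[51.0000 51.0000 50.8796 47.2745 50.6481 42.5961 14.3988] k=[51 51 51 47 48 45 11]
t=7: x=[51.0000 51.0000 50.8796 47.1853 47.9468 44.2830 12.4740] k=[51 51 47 49 47 42 14]
t=8: x=[51.0000 50.8780 47.1683 48.9001 46.9958 41.5897 15.3585] k=[51 51 45 50 46 42 19]
t=9: x=[51.0000 50.8170 45.3133 49.7423 46.1029 41.7071 20.2830] k=[51 51 49 46 46 42 18]
t=10: x=[51.0000 50.9390 48.9635 46.1340 45.9851 41.6777 19.3018] k=[51 49 48 42 50 45 18]
t=11: x=[50.9381 48.9979 47.8402 42.4908 49.6408 44.5459 19.3929] k=[51 46 47 40 51 41 18]
t=12: x=[50.8454 46.1060 46.7471 40.6225 50.3842 40.9050 19.2714] k=[49 48 47 44 49 42 17]
t=13: x=[48.9098 47.9521 46.9276 44.2981 48.6913 41.7364 18.3187] k=[51 46 43 48 49 40 22]
t=14: x=[50.8454 45.9844 43.2182 47.9090 48.7501 40.0433 23.1553] k=[51 46 40 51 50 40 24]
t=15: x=[50.8454 45.8931 40.4824 50.6435 49.7582 40.1314 25.1016] k=[47 42 43 51 51 38 25]
t=16: x=[46.7324 42.0565 43.1882 50.7624 50.6188 38.3460 26.0120] k=[47 44 47 51 51 42 25]
t=17: x=[46.7939 44.0799 47.0179 50.8812 50.7361 42.0296 26.1319] k=[48 41 50 51 48 43 29]
t=18: x=[47.6972 41.3489 49.7560 50.8812 48.0056 42.9767 30.0250] k=[45 41 51 49 46 45 27]

[0.8824, 0.8039, 1.0000, 0.9608, 0.9020, 0.8824, 0.5294]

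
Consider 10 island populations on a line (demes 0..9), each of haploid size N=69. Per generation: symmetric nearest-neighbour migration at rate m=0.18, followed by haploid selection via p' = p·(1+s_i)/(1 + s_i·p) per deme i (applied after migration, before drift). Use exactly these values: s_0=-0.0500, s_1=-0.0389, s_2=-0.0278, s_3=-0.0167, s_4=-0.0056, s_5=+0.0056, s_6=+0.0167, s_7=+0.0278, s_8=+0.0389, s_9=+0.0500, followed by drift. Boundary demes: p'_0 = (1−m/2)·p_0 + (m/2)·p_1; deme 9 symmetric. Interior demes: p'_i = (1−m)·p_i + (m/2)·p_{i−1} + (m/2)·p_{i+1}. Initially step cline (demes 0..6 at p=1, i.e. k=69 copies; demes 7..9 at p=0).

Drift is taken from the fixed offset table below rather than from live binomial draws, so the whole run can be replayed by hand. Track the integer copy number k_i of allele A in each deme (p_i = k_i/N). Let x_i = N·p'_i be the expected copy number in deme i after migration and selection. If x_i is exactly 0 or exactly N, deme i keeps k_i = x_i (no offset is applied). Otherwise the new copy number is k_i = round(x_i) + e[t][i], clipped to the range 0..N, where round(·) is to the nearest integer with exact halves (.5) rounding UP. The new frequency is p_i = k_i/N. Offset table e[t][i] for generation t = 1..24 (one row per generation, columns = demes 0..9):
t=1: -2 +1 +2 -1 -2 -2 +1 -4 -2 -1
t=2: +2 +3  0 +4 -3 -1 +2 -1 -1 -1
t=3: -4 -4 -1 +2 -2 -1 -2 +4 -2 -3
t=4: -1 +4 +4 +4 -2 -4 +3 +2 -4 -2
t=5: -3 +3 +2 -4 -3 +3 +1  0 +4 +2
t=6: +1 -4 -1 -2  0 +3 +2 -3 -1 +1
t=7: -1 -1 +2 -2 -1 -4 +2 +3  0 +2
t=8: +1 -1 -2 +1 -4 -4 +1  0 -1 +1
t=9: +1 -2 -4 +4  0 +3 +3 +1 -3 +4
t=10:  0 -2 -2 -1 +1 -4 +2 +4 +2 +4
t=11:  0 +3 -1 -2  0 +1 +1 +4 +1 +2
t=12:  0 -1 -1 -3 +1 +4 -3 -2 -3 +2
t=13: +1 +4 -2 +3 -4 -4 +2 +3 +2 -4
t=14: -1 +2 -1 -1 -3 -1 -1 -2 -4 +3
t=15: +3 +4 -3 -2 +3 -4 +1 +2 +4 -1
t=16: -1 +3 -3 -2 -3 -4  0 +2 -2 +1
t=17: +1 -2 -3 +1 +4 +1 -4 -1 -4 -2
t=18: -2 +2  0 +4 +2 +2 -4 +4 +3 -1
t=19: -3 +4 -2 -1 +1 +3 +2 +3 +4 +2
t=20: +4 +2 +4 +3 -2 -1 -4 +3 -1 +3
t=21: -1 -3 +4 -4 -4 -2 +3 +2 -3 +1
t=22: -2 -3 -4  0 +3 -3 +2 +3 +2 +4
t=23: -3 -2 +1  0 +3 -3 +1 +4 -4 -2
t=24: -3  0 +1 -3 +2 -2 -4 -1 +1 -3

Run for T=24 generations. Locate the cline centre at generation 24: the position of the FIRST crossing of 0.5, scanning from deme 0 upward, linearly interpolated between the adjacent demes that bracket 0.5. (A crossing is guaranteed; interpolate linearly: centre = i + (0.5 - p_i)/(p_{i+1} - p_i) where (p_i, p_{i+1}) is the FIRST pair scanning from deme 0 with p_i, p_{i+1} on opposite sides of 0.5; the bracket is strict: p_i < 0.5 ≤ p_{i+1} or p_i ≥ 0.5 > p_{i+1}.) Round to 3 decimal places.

8.500

t=0: k=[69 69 69 69 69 69 69 0 0 0]
t=1: x=[69.0000 69.0000 69.0000 69.0000 69.0000 69.0000 62.8830 6.3667 0.0000 0.0000] k=[69 69 69 69 69 69 64 2 0 0]
t=2: x=[69.0000 69.0000 69.0000 69.0000 69.0000 68.5525 59.0123 7.5831 0.1870 0.0000] k=[69 69 69 69 69 68 61 7 0 0]
t=3: x=[69.0000 69.0000 69.0000 69.0000 68.9095 67.4684 56.9358 11.4902 0.6543 0.0000] k=[69 69 69 69 67 66 55 15 0 0]
t=4: x=[69.0000 69.0000 69.0000 68.8170 67.0795 65.1205 52.5980 17.6072 1.4014 0.0000] k=[69 69 69 69 65 61 56 20 0 0]
t=5: x=[69.0000 69.0000 69.0000 68.6339 64.9788 60.9498 53.4108 21.8473 1.8681 0.0000] k=[69 69 69 65 62 64 54 22 6 0]
t=6: x=[69.0000 69.0000 68.6298 65.0274 62.4166 62.9509 52.2311 23.8662 7.1406 0.5668] k=[69 69 68 63 62 66 54 21 6 2]
t=7: x=[69.0000 68.9064 67.6019 63.2722 62.4166 64.5831 52.3204 23.0389 7.2334 2.4738] k=[69 68 69 61 61 61 54 26 7 4]
t=8: x=[68.9053 68.1472 68.1671 61.6096 60.9602 60.4121 52.3204 27.2609 8.7268 4.4697] k=[69 67 66 63 57 56 53 27 8 5]
t=9: x=[68.8106 67.0149 65.7334 62.6333 57.3959 55.8794 51.1500 28.0855 9.7553 5.5124] k=[69 65 62 67 57 59 54 29 7 10]
t=10: x=[68.6212 64.9411 62.5572 65.5959 58.0283 58.4201 52.4096 29.7331 9.5600 10.1450] k=[69 63 61 65 59 54 54 34 12 14]
t=11: x=[68.4318 63.1511 61.3503 64.0228 59.0422 54.5140 52.4096 34.2929 14.5943 14.3671] k=[68 66 60 62 59 56 53 38 16 16]
t=12: x=[67.7590 65.5109 60.5124 61.4373 58.9519 56.0588 52.1320 37.8392 18.4920 16.6074] k=[68 65 60 58 60 60 49 36 15 19]
t=13: x=[67.6645 64.6615 60.0527 58.2076 59.7752 59.0576 49.0557 35.7526 17.7484 19.3112] k=[69 69 58 61 56 55 51 39 20 15]
t=14: x=[69.0000 67.9705 59.0218 60.1509 56.3019 54.7931 50.5051 38.8363 21.8254 16.0429] k=[69 69 58 59 53 54 50 37 18 19]
t=15: x=[69.0000 67.9705 58.8381 58.2177 53.5628 53.6169 49.4231 36.9311 20.3431 19.5871] k=[69 69 56 56 57 50 50 39 24 19]
t=16: x=[69.0000 67.7835 56.8911 55.9123 56.2216 50.7052 49.2443 39.1054 25.5105 20.1387] k=[69 69 54 54 53 47 49 41 24 21]
t=17: x=[69.0000 67.5965 55.0387 53.7105 52.4795 47.8021 48.3405 40.6491 25.8741 21.9945] k=[69 66 52 55 56 49 44 40 22 20]
t=18: x=[68.7158 64.8582 53.1890 54.6293 55.2182 49.2588 44.3530 39.2050 24.0342 20.8836] k=[67 67 53 59 57 51 40 43 27 20]
t=19: x=[66.8979 65.6145 54.4794 58.1266 56.5829 50.6254 41.5343 41.7434 28.4458 21.3424] k=[64 69 52 57 58 54 44 45 32 23]
t=20: x=[64.2271 66.9423 53.6461 56.4682 57.4963 53.5271 45.2486 44.1774 33.0165 24.5765] k=[68 69 58 59 55 53 41 47 32 28]
t=21: x=[68.0428 67.8770 58.8381 58.3998 55.1178 52.1712 42.8893 45.5364 33.6475 29.1784] k=[67 65 63 54 51 50 46 48 31 30]
t=22: x=[66.7091 64.8478 62.1991 54.3466 51.1057 49.8075 46.7902 46.7058 33.0966 30.9203] k=[65 62 58 54 54 47 49 50 35 35]
t=23: x=[64.5199 61.6536 57.7368 54.1648 53.3020 47.8919 49.1450 48.9522 37.0057 35.8410] k=[62 60 59 54 56 45 50 53 33 34]
t=24: x=[61.4833 59.7776 58.3893 54.4375 54.7667 46.5247 50.0485 51.2933 35.5480 34.7516] k=[58 60 59 51 57 45 46 50 37 32]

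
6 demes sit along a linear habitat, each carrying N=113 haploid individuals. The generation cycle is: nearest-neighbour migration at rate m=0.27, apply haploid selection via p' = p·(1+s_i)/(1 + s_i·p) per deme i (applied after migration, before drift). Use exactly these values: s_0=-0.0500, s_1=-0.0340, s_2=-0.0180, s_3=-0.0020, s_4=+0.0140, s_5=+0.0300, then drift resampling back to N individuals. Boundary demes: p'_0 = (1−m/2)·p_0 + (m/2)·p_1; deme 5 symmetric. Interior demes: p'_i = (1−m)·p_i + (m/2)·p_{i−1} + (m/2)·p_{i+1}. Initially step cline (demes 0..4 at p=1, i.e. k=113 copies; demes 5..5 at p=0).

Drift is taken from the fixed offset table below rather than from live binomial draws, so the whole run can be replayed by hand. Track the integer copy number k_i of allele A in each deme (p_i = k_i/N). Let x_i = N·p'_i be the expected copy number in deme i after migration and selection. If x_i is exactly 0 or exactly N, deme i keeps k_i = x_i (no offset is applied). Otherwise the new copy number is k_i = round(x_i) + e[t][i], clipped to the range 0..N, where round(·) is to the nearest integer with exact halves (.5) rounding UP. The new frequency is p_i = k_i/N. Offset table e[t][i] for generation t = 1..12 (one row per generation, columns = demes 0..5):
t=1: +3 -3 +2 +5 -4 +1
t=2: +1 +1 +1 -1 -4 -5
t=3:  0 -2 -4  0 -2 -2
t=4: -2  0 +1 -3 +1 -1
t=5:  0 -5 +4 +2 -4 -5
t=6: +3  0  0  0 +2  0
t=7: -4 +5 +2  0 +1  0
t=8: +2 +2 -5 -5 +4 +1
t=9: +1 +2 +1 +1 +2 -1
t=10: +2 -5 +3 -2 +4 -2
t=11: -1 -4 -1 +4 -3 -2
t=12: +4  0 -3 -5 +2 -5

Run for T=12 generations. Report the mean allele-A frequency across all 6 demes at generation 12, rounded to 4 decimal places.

t=0: k=[113 113 113 113 113 0]
t=1: x=[113.0000 113.0000 113.0000 113.0000 97.9275 15.6493] k=[113 113 113 113 94 17]
t=2: x=[113.0000 113.0000 113.0000 110.4300 86.4534 28.0131] k=[113 113 113 109 82 23]
t=3: x=[113.0000 113.0000 112.4501 105.8817 78.0167 31.6339] k=[113 113 108 106 76 30]
t=4: x=[113.0000 112.3014 108.3243 102.2005 74.1950 36.9412] k=[113 112 109 99 75 36]
t=5: x=[112.8579 111.6858 107.9684 97.0826 73.3336 42.0424] k=[113 107 112 99 69 37]
t=6: x=[112.1477 108.3327 109.5091 96.6771 69.1038 42.0978] k=[113 108 110 97 71 42]
t=7: x=[112.2897 108.8076 107.8871 95.2150 70.9627 46.7229] k=[108 113 110 95 72 47]
t=8: x=[108.4565 111.8824 108.2988 93.8882 72.0935 51.2015] k=[110 113 103 89 76 52]
t=9: x=[110.2717 111.1842 102.2851 89.0973 74.8670 56.0748] k=[111 113 103 90 77 55]
t=10: x=[111.1804 111.3238 102.4221 89.9633 76.1312 58.8041] k=[113 106 105 88 80 57]
t=11: x=[112.0057 106.6045 102.6708 89.1774 78.3101 60.9358] k=[111 103 102 93 75 59]
t=12: x=[109.7625 103.6527 100.7226 91.7505 75.6186 61.9883] k=[113 104 98 87 78 57]

0.7920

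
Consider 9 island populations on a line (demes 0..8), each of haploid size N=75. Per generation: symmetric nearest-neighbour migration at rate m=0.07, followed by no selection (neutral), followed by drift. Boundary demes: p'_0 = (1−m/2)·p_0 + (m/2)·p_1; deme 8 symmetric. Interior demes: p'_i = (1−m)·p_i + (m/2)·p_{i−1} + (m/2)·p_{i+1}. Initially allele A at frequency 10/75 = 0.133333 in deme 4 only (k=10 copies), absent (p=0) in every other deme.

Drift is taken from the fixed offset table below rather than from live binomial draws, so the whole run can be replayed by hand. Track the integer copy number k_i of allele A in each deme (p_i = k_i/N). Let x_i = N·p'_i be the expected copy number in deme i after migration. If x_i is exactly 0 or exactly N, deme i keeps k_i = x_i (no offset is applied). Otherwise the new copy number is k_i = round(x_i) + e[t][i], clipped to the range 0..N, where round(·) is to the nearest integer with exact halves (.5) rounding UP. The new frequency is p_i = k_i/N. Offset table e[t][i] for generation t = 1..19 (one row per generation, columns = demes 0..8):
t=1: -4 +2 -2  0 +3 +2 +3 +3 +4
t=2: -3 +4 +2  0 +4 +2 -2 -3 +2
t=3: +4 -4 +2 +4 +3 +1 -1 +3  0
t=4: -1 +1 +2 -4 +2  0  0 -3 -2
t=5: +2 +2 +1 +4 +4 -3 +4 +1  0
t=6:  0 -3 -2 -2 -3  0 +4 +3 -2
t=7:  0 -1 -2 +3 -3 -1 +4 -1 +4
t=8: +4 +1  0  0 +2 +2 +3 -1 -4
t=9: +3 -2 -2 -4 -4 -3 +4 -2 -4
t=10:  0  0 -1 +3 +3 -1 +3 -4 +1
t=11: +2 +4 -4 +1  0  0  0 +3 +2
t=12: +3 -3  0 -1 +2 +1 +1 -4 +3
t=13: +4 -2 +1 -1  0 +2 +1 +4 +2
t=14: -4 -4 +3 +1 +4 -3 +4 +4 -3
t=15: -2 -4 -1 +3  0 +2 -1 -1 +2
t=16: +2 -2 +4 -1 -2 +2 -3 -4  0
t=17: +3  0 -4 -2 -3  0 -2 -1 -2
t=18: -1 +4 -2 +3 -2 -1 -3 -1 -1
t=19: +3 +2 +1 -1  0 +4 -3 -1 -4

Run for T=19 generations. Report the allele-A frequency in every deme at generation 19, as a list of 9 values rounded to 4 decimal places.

[0.0400, 0.0800, 0.0267, 0.1067, 0.1200, 0.2133, 0.0933, 0.0133, 0.0000]

t=0: k=[0 0 0 0 10 0 0 0 0]
t=1: x=[0.0000 0.0000 0.0000 0.3500 9.3000 0.3500 0.0000 0.0000 0.0000] k=[0 0 0 0 12 2 0 0 0]
t=2: x=[0.0000 0.0000 0.0000 0.4200 11.2300 2.2800 0.0700 0.0000 0.0000] k=[0 0 0 0 15 4 0 0 0]
t=3: x=[0.0000 0.0000 0.0000 0.5250 14.0900 4.2450 0.1400 0.0000 0.0000] k=[0 0 0 5 17 5 0 0 0]
t=4: x=[0.0000 0.0000 0.1750 5.2450 16.1600 5.2450 0.1750 0.0000 0.0000] k=[0 0 2 1 18 5 0 0 0]
t=5: x=[0.0000 0.0700 1.8950 1.6300 16.9500 5.2800 0.1750 0.0000 0.0000] k=[0 2 3 6 21 2 4 0 0]
t=6: x=[0.0700 1.9650 3.0700 6.4200 19.8100 2.7350 3.7900 0.1400 0.0000] k=[0 0 1 4 17 3 8 3 0]
t=7: x=[0.0000 0.0350 1.0700 4.3500 16.0550 3.6650 7.6500 3.0700 0.1050] k=[0 0 0 7 13 3 12 2 4]
t=8: x=[0.0000 0.0000 0.2450 6.9650 12.4400 3.6650 11.3350 2.4200 3.9300] k=[0 0 0 7 14 6 14 1 0]
t=9: x=[0.0000 0.0000 0.2450 7.0000 13.4750 6.5600 13.2650 1.4200 0.0350] k=[0 0 0 3 9 4 17 0 0]
t=10: x=[0.0000 0.0000 0.1050 3.1050 8.6150 4.6300 15.9500 0.5950 0.0000] k=[0 0 0 6 12 4 19 0 0]
t=11: x=[0.0000 0.0000 0.2100 6.0000 11.5100 4.8050 17.8100 0.6650 0.0000] k=[0 0 0 7 12 5 18 4 0]
t=12: x=[0.0000 0.0000 0.2450 6.9300 11.5800 5.7000 17.0550 4.3500 0.1400] k=[0 0 0 6 14 7 18 0 3]
t=13: x=[0.0000 0.0000 0.2100 6.0700 13.4750 7.6300 16.9850 0.7350 2.8950] k=[0 0 1 5 13 10 18 5 5]
t=14: x=[0.0000 0.0350 1.1050 5.1400 12.6150 10.3850 17.2650 5.4550 5.0000] k=[0 0 4 6 17 7 21 9 2]
t=15: x=[0.0000 0.1400 3.9300 6.3150 16.2650 7.8400 20.0900 9.1750 2.2450] k=[0 0 3 9 16 10 19 8 4]
t=16: x=[0.0000 0.1050 3.1050 9.0350 15.5450 10.5250 18.3000 8.2450 4.1400] k=[0 0 7 8 14 13 15 4 4]
t=17: x=[0.0000 0.2450 6.7900 8.1750 13.7550 13.1050 14.5450 4.3850 4.0000] k=[0 0 3 6 11 13 13 3 2]
t=18: x=[0.0000 0.1050 3.0000 6.0700 10.8950 12.9300 12.6500 3.3150 2.0350] k=[0 4 1 9 9 12 10 2 1]
t=19: x=[0.1400 3.7550 1.3850 8.7200 9.1050 11.8250 9.7900 2.2450 1.0350] k=[3 6 2 8 9 16 7 1 0]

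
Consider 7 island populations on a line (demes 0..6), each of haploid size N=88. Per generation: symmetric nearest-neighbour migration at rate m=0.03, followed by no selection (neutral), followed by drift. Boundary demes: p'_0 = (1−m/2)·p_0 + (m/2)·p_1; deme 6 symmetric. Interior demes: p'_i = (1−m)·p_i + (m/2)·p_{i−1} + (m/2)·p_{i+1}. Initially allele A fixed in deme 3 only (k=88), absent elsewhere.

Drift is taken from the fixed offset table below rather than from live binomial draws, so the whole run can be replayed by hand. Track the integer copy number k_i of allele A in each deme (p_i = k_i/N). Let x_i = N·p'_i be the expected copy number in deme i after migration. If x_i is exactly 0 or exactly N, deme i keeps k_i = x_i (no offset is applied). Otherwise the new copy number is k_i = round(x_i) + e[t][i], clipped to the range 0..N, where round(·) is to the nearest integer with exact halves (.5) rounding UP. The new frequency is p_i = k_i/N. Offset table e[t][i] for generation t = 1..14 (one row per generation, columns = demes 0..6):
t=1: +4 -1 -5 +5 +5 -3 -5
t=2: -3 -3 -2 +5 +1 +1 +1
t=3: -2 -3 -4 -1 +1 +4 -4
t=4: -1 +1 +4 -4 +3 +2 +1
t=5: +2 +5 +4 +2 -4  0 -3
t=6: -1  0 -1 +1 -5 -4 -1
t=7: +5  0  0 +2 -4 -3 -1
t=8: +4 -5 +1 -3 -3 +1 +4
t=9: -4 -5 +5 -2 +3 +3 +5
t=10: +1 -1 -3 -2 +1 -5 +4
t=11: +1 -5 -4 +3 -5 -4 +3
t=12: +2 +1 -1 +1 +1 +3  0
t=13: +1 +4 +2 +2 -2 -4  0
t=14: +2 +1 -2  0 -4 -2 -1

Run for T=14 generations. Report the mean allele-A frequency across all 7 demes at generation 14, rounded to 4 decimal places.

t=0: k=[0 0 0 88 0 0 0]
t=1: x=[0.0000 0.0000 1.3200 85.3600 1.3200 0.0000 0.0000] k=[0 0 0 88 6 0 0]
t=2: x=[0.0000 0.0000 1.3200 85.4500 7.1400 0.0900 0.0000] k=[0 0 0 88 8 1 0]
t=3: x=[0.0000 0.0000 1.3200 85.4800 9.0950 1.0900 0.0150] k=[0 0 0 84 10 5 0]
t=4: x=[0.0000 0.0000 1.2600 81.6300 11.0350 5.0000 0.0750] k=[0 0 5 78 14 7 1]
t=5: x=[0.0000 0.0750 6.0200 75.9450 14.8550 7.0150 1.0900] k=[0 5 10 78 11 7 0]
t=6: x=[0.0750 5.0000 10.9450 75.9750 11.9450 6.9550 0.1050] k=[0 5 10 77 7 3 0]
t=7: x=[0.0750 5.0000 10.9300 74.9450 7.9900 3.0150 0.0450] k=[5 5 11 77 4 0 0]
t=8: x=[5.0000 5.0900 11.9000 74.9150 5.0350 0.0600 0.0000] k=[9 0 13 72 2 1 0]
t=9: x=[8.8650 0.3300 13.6900 70.0650 3.0350 1.0000 0.0150] k=[5 0 19 68 6 4 5]
t=10: x=[4.9250 0.3600 19.4500 66.3350 6.9000 4.0450 4.9850] k=[6 0 16 64 8 0 9]
t=11: x=[5.9100 0.3300 16.4800 62.4400 8.7200 0.2550 8.8650] k=[7 0 12 65 4 0 12]
t=12: x=[6.8950 0.2850 12.6150 63.2900 4.8550 0.2400 11.8200] k=[9 1 12 64 6 3 12]
t=13: x=[8.8800 1.2850 12.6150 62.3500 6.8250 3.1800 11.8650] k=[10 5 15 64 5 0 12]
t=14: x=[9.9250 5.2250 15.5850 62.3800 5.8100 0.2550 11.8200] k=[12 6 14 62 2 0 11]

0.1737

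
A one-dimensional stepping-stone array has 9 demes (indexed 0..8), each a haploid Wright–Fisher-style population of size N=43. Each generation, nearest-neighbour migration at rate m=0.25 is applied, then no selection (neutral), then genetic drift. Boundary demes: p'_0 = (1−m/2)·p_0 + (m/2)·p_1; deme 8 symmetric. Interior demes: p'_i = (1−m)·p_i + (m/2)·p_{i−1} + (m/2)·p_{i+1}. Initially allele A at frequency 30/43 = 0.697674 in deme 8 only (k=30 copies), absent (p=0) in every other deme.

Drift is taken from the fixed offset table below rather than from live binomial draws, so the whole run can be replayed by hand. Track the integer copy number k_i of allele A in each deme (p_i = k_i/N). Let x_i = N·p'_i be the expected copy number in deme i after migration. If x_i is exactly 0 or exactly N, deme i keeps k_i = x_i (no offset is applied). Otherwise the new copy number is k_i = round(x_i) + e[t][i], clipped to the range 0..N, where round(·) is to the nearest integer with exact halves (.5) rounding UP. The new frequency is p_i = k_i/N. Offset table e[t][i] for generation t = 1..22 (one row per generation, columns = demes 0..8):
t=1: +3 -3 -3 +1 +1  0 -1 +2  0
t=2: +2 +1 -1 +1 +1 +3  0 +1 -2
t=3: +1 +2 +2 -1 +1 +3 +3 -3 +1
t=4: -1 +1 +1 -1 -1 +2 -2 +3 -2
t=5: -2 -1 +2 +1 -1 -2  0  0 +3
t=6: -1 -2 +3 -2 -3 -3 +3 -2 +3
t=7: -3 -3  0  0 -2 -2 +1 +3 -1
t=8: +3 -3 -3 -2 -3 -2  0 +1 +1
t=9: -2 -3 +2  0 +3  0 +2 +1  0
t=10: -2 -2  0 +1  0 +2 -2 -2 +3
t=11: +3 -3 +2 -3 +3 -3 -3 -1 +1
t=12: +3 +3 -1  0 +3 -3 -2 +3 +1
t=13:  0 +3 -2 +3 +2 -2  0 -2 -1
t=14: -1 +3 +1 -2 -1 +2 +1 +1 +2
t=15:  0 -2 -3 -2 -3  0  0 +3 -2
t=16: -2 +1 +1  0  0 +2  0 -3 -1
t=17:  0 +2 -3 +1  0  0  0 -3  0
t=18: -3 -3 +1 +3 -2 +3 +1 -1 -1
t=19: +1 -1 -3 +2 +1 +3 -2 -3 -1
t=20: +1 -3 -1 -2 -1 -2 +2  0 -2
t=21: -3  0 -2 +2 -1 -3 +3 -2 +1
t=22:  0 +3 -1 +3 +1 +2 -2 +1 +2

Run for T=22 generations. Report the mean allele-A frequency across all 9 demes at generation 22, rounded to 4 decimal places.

0.1318

t=0: k=[0 0 0 0 0 0 0 0 30]
t=1: x=[0.0000 0.0000 0.0000 0.0000 0.0000 0.0000 0.0000 3.7500 26.2500] k=[0 0 0 0 0 0 0 6 26]
t=2: x=[0.0000 0.0000 0.0000 0.0000 0.0000 0.0000 0.7500 7.7500 23.5000] k=[0 0 0 0 0 0 1 9 22]
t=3: x=[0.0000 0.0000 0.0000 0.0000 0.0000 0.1250 1.8750 9.6250 20.3750] k=[0 0 0 0 0 3 5 7 21]
t=4: x=[0.0000 0.0000 0.0000 0.0000 0.3750 2.8750 5.0000 8.5000 19.2500] k=[0 0 0 0 0 5 3 12 17]
t=5: x=[0.0000 0.0000 0.0000 0.0000 0.6250 4.1250 4.3750 11.5000 16.3750] k=[0 0 0 0 0 2 4 12 19]
t=6: x=[0.0000 0.0000 0.0000 0.0000 0.2500 2.0000 4.7500 11.8750 18.1250] k=[0 0 0 0 0 0 8 10 21]
t=7: x=[0.0000 0.0000 0.0000 0.0000 0.0000 1.0000 7.2500 11.1250 19.6250] k=[0 0 0 0 0 0 8 14 19]
t=8: x=[0.0000 0.0000 0.0000 0.0000 0.0000 1.0000 7.7500 13.8750 18.3750] k=[0 0 0 0 0 0 8 15 19]
t=9: x=[0.0000 0.0000 0.0000 0.0000 0.0000 1.0000 7.8750 14.6250 18.5000] k=[0 0 0 0 0 1 10 16 19]
t=10: x=[0.0000 0.0000 0.0000 0.0000 0.1250 2.0000 9.6250 15.6250 18.6250] k=[0 0 0 0 0 4 8 14 22]
t=11: x=[0.0000 0.0000 0.0000 0.0000 0.5000 4.0000 8.2500 14.2500 21.0000] k=[0 0 0 0 4 1 5 13 22]
t=12: x=[0.0000 0.0000 0.0000 0.5000 3.1250 1.8750 5.5000 13.1250 20.8750] k=[0 0 0 1 6 0 4 16 22]
t=13: x=[0.0000 0.0000 0.1250 1.5000 4.6250 1.2500 5.0000 15.2500 21.2500] k=[0 0 0 5 7 0 5 13 20]
t=14: x=[0.0000 0.0000 0.6250 4.6250 5.8750 1.5000 5.3750 12.8750 19.1250] k=[0 0 2 3 5 4 6 14 21]
t=15: x=[0.0000 0.2500 1.8750 3.1250 4.6250 4.3750 6.7500 13.8750 20.1250] k=[0 0 0 1 2 4 7 17 18]
t=16: x=[0.0000 0.0000 0.1250 1.0000 2.1250 4.1250 7.8750 15.8750 17.8750] k=[0 0 1 1 2 6 8 13 17]
t=17: x=[0.0000 0.1250 0.8750 1.1250 2.3750 5.7500 8.3750 12.8750 16.5000] k=[0 2 0 2 2 6 8 10 17]
t=18: x=[0.2500 1.5000 0.5000 1.7500 2.5000 5.7500 8.0000 10.6250 16.1250] k=[0 0 2 5 1 9 9 10 15]
t=19: x=[0.0000 0.2500 2.1250 4.1250 2.5000 8.0000 9.1250 10.5000 14.3750] k=[0 0 0 6 4 11 7 8 13]
t=20: x=[0.0000 0.0000 0.7500 5.0000 5.1250 9.6250 7.6250 8.5000 12.3750] k=[0 0 0 3 4 8 10 9 10]
t=21: x=[0.0000 0.0000 0.3750 2.7500 4.3750 7.7500 9.6250 9.2500 9.8750] k=[0 0 0 5 3 5 13 7 11]
t=22: x=[0.0000 0.0000 0.6250 4.1250 3.5000 5.7500 11.2500 8.2500 10.5000] k=[0 0 0 7 5 8 9 9 13]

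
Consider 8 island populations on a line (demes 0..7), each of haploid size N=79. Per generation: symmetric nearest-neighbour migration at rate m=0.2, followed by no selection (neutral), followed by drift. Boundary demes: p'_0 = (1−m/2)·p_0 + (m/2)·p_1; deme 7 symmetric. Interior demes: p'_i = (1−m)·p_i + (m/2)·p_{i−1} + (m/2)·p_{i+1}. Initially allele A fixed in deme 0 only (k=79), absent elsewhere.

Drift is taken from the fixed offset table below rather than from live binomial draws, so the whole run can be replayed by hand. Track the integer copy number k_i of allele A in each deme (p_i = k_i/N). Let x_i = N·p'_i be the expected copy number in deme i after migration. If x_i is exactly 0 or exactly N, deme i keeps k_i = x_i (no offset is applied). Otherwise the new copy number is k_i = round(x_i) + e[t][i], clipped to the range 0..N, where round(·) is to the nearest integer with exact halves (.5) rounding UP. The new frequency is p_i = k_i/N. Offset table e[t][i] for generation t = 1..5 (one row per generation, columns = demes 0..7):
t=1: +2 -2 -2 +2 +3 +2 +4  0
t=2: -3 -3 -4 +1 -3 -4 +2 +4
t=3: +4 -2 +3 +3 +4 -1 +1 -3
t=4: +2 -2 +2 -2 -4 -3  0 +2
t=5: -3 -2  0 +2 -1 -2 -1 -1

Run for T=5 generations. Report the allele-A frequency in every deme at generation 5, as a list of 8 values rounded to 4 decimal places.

t=0: k=[79 0 0 0 0 0 0 0]
t=1: x=[71.1000 7.9000 0.0000 0.0000 0.0000 0.0000 0.0000 0.0000] k=[73 6 0 0 0 0 0 0]
t=2: x=[66.3000 12.1000 0.6000 0.0000 0.0000 0.0000 0.0000 0.0000] k=[63 9 0 0 0 0 0 0]
t=3: x=[57.6000 13.5000 0.9000 0.0000 0.0000 0.0000 0.0000 0.0000] k=[62 12 4 0 0 0 0 0]
t=4: x=[57.0000 16.2000 4.4000 0.4000 0.0000 0.0000 0.0000 0.0000] k=[59 14 6 0 0 0 0 0]
t=5: x=[54.5000 17.7000 6.2000 0.6000 0.0000 0.0000 0.0000 0.0000] k=[52 16 6 3 0 0 0 0]

[0.6582, 0.2025, 0.0759, 0.0380, 0.0000, 0.0000, 0.0000, 0.0000]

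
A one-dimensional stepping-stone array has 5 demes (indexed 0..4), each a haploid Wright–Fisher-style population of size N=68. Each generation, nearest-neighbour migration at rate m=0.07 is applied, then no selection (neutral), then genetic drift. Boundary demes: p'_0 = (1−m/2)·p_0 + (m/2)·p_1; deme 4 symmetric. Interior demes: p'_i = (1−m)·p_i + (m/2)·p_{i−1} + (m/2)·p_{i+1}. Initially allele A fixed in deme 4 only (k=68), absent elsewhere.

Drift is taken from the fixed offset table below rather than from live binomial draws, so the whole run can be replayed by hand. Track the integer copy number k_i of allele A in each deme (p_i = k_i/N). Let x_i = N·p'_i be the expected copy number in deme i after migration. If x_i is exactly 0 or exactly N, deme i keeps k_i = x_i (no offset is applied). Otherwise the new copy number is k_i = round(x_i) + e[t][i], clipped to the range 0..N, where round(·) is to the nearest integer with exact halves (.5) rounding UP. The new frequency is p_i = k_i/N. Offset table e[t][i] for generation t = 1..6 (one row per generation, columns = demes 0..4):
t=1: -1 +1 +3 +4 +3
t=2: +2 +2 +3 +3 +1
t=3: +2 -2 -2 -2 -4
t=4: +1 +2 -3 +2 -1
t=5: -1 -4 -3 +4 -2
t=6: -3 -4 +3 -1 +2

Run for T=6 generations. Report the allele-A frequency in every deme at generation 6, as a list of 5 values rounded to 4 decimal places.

[0.0000, 0.0000, 0.0588, 0.2794, 0.8088]

t=0: k=[0 0 0 0 68]
t=1: x=[0.0000 0.0000 0.0000 2.3800 65.6200] k=[0 0 0 6 68]
t=2: x=[0.0000 0.0000 0.2100 7.9600 65.8300] k=[0 0 3 11 67]
t=3: x=[0.0000 0.1050 3.1750 12.6800 65.0400] k=[0 0 1 11 61]
t=4: x=[0.0000 0.0350 1.3150 12.4000 59.2500] k=[0 2 0 14 58]
t=5: x=[0.0700 1.8600 0.5600 15.0500 56.4600] k=[0 0 0 19 54]
t=6: x=[0.0000 0.0000 0.6650 19.5600 52.7750] k=[0 0 4 19 55]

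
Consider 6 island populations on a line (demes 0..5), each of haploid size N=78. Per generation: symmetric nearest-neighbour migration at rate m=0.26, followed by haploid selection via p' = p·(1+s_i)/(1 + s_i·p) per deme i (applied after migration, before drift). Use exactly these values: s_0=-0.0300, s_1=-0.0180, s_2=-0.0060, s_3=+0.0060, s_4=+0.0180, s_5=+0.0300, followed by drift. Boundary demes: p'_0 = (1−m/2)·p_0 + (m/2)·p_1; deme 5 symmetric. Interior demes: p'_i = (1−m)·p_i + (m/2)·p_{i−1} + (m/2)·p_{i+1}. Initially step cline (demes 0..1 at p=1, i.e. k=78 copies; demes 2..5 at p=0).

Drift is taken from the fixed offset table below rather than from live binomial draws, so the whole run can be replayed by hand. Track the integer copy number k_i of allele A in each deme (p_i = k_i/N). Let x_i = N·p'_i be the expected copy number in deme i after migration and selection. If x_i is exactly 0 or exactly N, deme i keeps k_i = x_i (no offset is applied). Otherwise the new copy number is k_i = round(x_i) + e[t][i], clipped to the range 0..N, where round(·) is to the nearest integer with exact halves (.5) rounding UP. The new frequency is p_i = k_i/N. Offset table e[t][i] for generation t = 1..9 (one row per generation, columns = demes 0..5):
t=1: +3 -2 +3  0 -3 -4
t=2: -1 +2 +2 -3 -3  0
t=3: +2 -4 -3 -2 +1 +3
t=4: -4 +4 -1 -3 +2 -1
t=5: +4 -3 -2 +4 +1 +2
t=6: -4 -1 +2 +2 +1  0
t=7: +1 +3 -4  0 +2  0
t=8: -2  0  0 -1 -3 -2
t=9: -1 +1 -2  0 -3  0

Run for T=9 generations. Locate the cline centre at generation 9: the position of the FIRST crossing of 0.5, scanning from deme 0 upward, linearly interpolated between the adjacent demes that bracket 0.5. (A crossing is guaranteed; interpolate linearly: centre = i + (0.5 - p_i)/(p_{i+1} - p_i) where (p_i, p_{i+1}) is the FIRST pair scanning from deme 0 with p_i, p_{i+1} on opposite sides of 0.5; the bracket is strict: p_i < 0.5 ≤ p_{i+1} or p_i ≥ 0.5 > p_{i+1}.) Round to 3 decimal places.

1.304

t=0: k=[78 78 0 0 0 0]
t=1: x=[78.0000 67.6987 10.0870 0.0000 0.0000 0.0000] k=[78 66 13 0 0 0]
t=2: x=[76.3927 60.4239 18.1162 1.6999 0.0000 0.0000] k=[75 62 20 0 0 0]
t=3: x=[73.1739 57.9607 22.7629 2.6151 0.0000 0.0000] k=[75 54 20 1 0 0]
t=4: x=[72.1062 51.9961 21.8552 3.3592 0.1323 0.0000] k=[68 56 21 0 2 0]
t=5: x=[66.1369 52.7005 22.7230 3.0072 1.5061 0.2678] k=[70 50 21 7 3 2]
t=6: x=[67.1179 48.4976 22.8526 8.3445 3.4483 2.1921] k=[63 47 25 10 4 2]
t=7: x=[60.5102 45.8774 25.8060 11.2274 4.5966 2.3258] k=[62 49 22 11 7 2]
t=8: x=[59.8899 46.8407 23.9799 11.9705 6.9826 2.7267] k=[58 47 24 11 4 1]
t=9: x=[56.0934 45.0950 25.1972 11.8400 4.5966 1.4309] k=[55 46 23 12 2 1]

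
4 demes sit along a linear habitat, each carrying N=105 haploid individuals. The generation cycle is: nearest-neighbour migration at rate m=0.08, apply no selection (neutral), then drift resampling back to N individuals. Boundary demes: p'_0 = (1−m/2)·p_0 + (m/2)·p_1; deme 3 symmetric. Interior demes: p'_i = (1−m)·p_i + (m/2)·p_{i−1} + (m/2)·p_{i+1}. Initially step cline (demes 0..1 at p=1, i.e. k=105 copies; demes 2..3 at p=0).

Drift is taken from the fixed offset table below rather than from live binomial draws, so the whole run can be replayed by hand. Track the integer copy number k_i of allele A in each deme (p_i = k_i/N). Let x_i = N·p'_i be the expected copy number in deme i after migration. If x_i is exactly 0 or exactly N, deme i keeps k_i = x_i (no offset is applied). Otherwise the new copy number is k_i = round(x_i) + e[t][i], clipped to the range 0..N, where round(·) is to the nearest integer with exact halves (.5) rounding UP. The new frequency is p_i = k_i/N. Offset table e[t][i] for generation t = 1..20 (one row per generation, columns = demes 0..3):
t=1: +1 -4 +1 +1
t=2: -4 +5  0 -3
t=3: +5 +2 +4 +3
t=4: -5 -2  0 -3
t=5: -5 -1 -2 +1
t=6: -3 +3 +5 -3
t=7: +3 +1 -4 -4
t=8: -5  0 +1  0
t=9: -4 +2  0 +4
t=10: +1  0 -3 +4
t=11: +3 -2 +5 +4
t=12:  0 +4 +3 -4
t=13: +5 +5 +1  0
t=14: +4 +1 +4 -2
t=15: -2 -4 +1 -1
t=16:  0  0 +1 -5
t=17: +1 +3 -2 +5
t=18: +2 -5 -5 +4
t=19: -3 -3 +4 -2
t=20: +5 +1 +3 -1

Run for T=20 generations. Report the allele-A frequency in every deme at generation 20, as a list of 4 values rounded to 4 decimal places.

[0.9143, 0.6857, 0.4381, 0.1810]

t=0: k=[105 105 0 0]
t=1: x=[105.0000 100.8000 4.2000 0.0000] k=[105 97 5 0]
t=2: x=[104.6800 93.6400 8.4800 0.2000] k=[101 99 8 0]
t=3: x=[100.9200 95.4400 11.3200 0.3200] k=[105 97 15 3]
t=4: x=[104.6800 94.0400 17.8000 3.4800] k=[100 92 18 0]
t=5: x=[99.6800 89.3600 20.2400 0.7200] k=[95 88 18 2]
t=6: x=[94.7200 85.4800 20.1600 2.6400] k=[92 88 25 0]
t=7: x=[91.8400 85.6400 26.5200 1.0000] k=[95 87 23 0]
t=8: x=[94.6800 84.7600 24.6400 0.9200] k=[90 85 26 1]
t=9: x=[89.8000 82.8400 27.3600 2.0000] k=[86 85 27 6]
t=10: x=[85.9600 82.7200 28.4800 6.8400] k=[87 83 25 11]
t=11: x=[86.8400 80.8400 26.7600 11.5600] k=[90 79 32 16]
t=12: x=[89.5600 77.5600 33.2400 16.6400] k=[90 82 36 13]
t=13: x=[89.6800 80.4800 36.9200 13.9200] k=[95 85 38 14]
t=14: x=[94.6000 83.5200 38.9200 14.9600] k=[99 85 43 13]
t=15: x=[98.4400 83.8800 43.4800 14.2000] k=[96 80 44 13]
t=16: x=[95.3600 79.2000 44.2000 14.2400] k=[95 79 45 9]
t=17: x=[94.3600 78.2800 44.9200 10.4400] k=[95 81 43 15]
t=18: x=[94.4400 80.0400 43.4000 16.1200] k=[96 75 38 20]
t=19: x=[95.1600 74.3600 38.7600 20.7200] k=[92 71 43 19]
t=20: x=[91.1600 70.7200 43.1600 19.9600] k=[96 72 46 19]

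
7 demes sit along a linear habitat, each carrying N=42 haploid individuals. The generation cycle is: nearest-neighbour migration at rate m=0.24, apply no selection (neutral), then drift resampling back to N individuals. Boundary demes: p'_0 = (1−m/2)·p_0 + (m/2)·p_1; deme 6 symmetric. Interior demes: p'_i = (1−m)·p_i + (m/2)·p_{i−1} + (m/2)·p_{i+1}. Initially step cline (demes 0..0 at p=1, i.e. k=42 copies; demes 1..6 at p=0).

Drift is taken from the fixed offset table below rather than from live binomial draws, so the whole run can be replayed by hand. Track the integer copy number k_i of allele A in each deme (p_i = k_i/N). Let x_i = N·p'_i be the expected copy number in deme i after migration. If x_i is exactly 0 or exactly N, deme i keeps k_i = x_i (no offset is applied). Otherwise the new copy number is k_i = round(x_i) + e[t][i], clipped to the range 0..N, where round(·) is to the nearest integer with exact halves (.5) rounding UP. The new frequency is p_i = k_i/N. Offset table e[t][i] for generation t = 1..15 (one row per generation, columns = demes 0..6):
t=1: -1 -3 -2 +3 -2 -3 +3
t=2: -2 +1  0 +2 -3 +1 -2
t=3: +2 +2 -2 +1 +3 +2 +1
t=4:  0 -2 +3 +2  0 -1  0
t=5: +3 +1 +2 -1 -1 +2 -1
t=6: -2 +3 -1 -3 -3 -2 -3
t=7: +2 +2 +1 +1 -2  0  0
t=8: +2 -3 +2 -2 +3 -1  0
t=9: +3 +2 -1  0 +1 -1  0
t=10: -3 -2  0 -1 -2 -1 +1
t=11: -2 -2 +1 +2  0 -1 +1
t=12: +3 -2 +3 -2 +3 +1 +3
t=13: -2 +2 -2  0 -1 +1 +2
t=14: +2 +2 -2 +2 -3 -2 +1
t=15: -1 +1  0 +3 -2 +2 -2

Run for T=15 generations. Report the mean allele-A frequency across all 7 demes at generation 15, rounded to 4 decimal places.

0.1905

t=0: k=[42 0 0 0 0 0 0]
t=1: x=[36.9600 5.0400 0.0000 0.0000 0.0000 0.0000 0.0000] k=[36 2 0 0 0 0 0]
t=2: x=[31.9200 5.8400 0.2400 0.0000 0.0000 0.0000 0.0000] k=[30 7 0 0 0 0 0]
t=3: x=[27.2400 8.9200 0.8400 0.0000 0.0000 0.0000 0.0000] k=[29 11 0 0 0 0 0]
t=4: x=[26.8400 11.8400 1.3200 0.0000 0.0000 0.0000 0.0000] k=[27 10 4 0 0 0 0]
t=5: x=[24.9600 11.3200 4.2400 0.4800 0.0000 0.0000 0.0000] k=[28 12 6 0 0 0 0]
t=6: x=[26.0800 13.2000 6.0000 0.7200 0.0000 0.0000 0.0000] k=[24 16 5 0 0 0 0]
t=7: x=[23.0400 15.6400 5.7200 0.6000 0.0000 0.0000 0.0000] k=[25 18 7 2 0 0 0]
t=8: x=[24.1600 17.5200 7.7200 2.3600 0.2400 0.0000 0.0000] k=[26 15 10 0 3 0 0]
t=9: x=[24.6800 15.7200 9.4000 1.5600 2.2800 0.3600 0.0000] k=[28 18 8 2 3 0 0]
t=10: x=[26.8000 18.0000 8.4800 2.8400 2.5200 0.3600 0.0000] k=[24 16 8 2 1 0 0]
t=11: x=[23.0400 16.0000 8.2400 2.6000 1.0000 0.1200 0.0000] k=[21 14 9 5 1 0 0]
t=12: x=[20.1600 14.2400 9.1200 5.0000 1.3600 0.1200 0.0000] k=[23 12 12 3 4 1 0]
t=13: x=[21.6800 13.3200 10.9200 4.2000 3.5200 1.2400 0.1200] k=[20 15 9 4 3 2 2]
t=14: x=[19.4000 14.8800 9.1200 4.4800 3.0000 2.1200 2.0000] k=[21 17 7 6 0 0 3]
t=15: x=[20.5200 16.2800 8.0800 5.4000 0.7200 0.3600 2.6400] k=[20 17 8 8 0 2 1]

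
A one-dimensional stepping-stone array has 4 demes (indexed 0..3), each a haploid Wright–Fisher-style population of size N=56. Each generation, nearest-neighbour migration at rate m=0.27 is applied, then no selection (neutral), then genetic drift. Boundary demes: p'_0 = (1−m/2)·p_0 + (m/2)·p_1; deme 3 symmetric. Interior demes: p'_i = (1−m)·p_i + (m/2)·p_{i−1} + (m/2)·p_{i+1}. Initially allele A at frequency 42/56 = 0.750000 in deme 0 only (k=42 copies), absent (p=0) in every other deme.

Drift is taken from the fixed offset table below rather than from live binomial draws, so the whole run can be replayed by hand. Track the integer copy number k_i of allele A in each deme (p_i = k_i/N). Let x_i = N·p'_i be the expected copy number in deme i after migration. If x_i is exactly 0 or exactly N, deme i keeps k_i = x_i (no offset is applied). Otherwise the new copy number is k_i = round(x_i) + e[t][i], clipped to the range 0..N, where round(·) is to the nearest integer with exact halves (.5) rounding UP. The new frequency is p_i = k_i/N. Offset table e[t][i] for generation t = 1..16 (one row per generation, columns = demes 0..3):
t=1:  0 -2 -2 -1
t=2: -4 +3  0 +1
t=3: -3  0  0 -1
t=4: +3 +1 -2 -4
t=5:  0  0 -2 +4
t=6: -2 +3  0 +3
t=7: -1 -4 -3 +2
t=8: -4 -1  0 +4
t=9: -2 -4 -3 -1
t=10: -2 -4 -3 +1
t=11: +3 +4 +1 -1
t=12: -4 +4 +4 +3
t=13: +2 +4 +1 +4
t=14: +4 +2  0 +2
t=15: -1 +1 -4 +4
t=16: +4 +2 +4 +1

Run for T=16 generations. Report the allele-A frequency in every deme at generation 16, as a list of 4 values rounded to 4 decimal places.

t=0: k=[42 0 0 0]
t=1: x=[36.3300 5.6700 0.0000 0.0000] k=[36 4 0 0]
t=2: x=[31.6800 7.7800 0.5400 0.0000] k=[28 11 1 0]
t=3: x=[25.7050 11.9450 2.2150 0.1350] k=[23 12 2 0]
t=4: x=[21.5150 12.1350 3.0800 0.2700] k=[25 13 1 0]
t=5: x=[23.3800 13.0000 2.4850 0.1350] k=[23 13 0 4]
t=6: x=[21.6500 12.5950 2.2950 3.4600] k=[20 16 2 6]
t=7: x=[19.4600 14.6500 4.4300 5.4600] k=[18 11 1 7]
t=8: x=[17.0550 10.5950 3.1600 6.1900] k=[13 10 3 10]
t=9: x=[12.5950 9.4600 4.8900 9.0550] k=[11 5 2 8]
t=10: x=[10.1900 5.4050 3.2150 7.1900] k=[8 1 0 8]
t=11: x=[7.0550 1.8100 1.2150 6.9200] k=[10 6 2 6]
t=12: x=[9.4600 6.0000 3.0800 5.4600] k=[5 10 7 8]
t=13: x=[5.6750 8.9200 7.5400 7.8650] k=[8 13 9 12]
t=14: x=[8.6750 11.7850 9.9450 11.5950] k=[13 14 10 14]
t=15: x=[13.1350 13.3250 11.0800 13.4600] k=[12 14 7 17]
t=16: x=[12.2700 12.7850 9.2950 15.6500] k=[16 15 13 17]

[0.2857, 0.2679, 0.2321, 0.3036]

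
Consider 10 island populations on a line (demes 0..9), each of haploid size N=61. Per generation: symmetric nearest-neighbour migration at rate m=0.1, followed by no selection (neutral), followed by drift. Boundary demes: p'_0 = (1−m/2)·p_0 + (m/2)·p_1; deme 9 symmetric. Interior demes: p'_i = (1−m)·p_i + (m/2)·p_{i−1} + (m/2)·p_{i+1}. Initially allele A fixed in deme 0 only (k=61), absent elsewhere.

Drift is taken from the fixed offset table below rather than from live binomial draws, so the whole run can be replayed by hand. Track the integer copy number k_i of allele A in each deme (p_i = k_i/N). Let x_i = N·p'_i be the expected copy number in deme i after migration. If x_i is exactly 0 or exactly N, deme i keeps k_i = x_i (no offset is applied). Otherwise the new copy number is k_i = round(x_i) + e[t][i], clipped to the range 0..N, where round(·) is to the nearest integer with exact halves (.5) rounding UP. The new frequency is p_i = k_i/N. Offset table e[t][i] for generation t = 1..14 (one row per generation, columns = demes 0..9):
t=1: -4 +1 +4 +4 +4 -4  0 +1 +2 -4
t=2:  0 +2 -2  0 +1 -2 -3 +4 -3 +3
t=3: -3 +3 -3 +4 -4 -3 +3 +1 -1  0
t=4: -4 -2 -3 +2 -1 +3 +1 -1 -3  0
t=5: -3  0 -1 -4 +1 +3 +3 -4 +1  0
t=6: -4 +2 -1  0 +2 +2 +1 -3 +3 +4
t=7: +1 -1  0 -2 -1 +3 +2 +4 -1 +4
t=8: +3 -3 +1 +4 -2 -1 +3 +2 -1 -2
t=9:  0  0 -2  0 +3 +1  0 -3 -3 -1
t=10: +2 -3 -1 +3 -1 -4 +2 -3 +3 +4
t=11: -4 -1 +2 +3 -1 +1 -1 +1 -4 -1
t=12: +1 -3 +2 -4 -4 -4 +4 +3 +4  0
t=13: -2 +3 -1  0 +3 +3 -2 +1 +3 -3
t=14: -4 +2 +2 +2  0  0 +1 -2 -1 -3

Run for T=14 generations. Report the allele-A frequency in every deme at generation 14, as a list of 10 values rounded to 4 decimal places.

[0.3443, 0.2295, 0.1475, 0.1148, 0.0492, 0.0492, 0.0492, 0.0000, 0.0000, 0.0000]

t=0: k=[61 0 0 0 0 0 0 0 0 0]
t=1: x=[57.9500 3.0500 0.0000 0.0000 0.0000 0.0000 0.0000 0.0000 0.0000 0.0000] k=[54 4 0 0 0 0 0 0 0 0]
t=2: x=[51.5000 6.3000 0.2000 0.0000 0.0000 0.0000 0.0000 0.0000 0.0000 0.0000] k=[52 8 0 0 0 0 0 0 0 0]
t=3: x=[49.8000 9.8000 0.4000 0.0000 0.0000 0.0000 0.0000 0.0000 0.0000 0.0000] k=[47 13 0 0 0 0 0 0 0 0]
t=4: x=[45.3000 14.0500 0.6500 0.0000 0.0000 0.0000 0.0000 0.0000 0.0000 0.0000] k=[41 12 0 0 0 0 0 0 0 0]
t=5: x=[39.5500 12.8500 0.6000 0.0000 0.0000 0.0000 0.0000 0.0000 0.0000 0.0000] k=[37 13 0 0 0 0 0 0 0 0]
t=6: x=[35.8000 13.5500 0.6500 0.0000 0.0000 0.0000 0.0000 0.0000 0.0000 0.0000] k=[32 16 0 0 0 0 0 0 0 0]
t=7: x=[31.2000 16.0000 0.8000 0.0000 0.0000 0.0000 0.0000 0.0000 0.0000 0.0000] k=[32 15 1 0 0 0 0 0 0 0]
t=8: x=[31.1500 15.1500 1.6500 0.0500 0.0000 0.0000 0.0000 0.0000 0.0000 0.0000] k=[34 12 3 4 0 0 0 0 0 0]
t=9: x=[32.9000 12.6500 3.5000 3.7500 0.2000 0.0000 0.0000 0.0000 0.0000 0.0000] k=[33 13 2 4 3 0 0 0 0 0]
t=10: x=[32.0000 13.4500 2.6500 3.8500 2.9000 0.1500 0.0000 0.0000 0.0000 0.0000] k=[34 10 2 7 2 0 0 0 0 0]
t=11: x=[32.8000 10.8000 2.6500 6.5000 2.1500 0.1000 0.0000 0.0000 0.0000 0.0000] k=[29 10 5 10 1 1 0 0 0 0]
t=12: x=[28.0500 10.7000 5.5000 9.3000 1.4500 0.9500 0.0500 0.0000 0.0000 0.0000] k=[29 8 8 5 0 0 4 0 0 0]
t=13: x=[27.9500 9.0500 7.8500 4.9000 0.2500 0.2000 3.6000 0.2000 0.0000 0.0000] k=[26 12 7 5 3 3 2 1 0 0]
t=14: x=[25.3000 12.4500 7.1500 5.0000 3.1000 2.9500 2.0000 1.0000 0.0500 0.0000] k=[21 14 9 7 3 3 3 0 0 0]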